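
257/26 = 9 + 23/26 ≈ 9.88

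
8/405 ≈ 0.0198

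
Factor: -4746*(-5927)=2^1*3^1*7^1*113^1*5927^1=28129542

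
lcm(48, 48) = 48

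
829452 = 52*15951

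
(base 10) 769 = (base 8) 1401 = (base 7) 2146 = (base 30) pj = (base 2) 1100000001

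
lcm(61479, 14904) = 491832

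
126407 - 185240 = -58833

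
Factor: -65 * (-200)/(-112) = -1 * 2^(-1) * 5^3 * 7^(-1) * 13^1 = -1625/14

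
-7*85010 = -595070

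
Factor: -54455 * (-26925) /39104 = 2^(-6) * 3^1 * 5^3 * 13^(-1) * 47^(-1) * 359^1 * 10891^1 = 1466200875/39104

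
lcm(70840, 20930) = 920920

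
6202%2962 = 278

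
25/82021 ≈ 0.000305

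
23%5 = 3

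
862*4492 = 3872104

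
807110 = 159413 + 647697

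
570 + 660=1230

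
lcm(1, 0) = 0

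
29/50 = 0.58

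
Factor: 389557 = 7^1 * 19^1 * 29^1 * 101^1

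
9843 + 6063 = 15906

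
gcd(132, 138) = 6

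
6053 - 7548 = -1495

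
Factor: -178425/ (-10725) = 3^1*11^ (-1)*61^1 = 183/11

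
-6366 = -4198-2168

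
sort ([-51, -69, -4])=[-69, -51, -4]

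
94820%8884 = 5980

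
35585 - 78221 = -42636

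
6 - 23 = -17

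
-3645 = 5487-9132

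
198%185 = 13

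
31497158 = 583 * 54026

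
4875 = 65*75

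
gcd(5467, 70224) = 77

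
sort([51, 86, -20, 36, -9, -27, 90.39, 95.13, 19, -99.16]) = [-99.16, -27, -20, -9, 19, 36, 51, 86, 90.39, 95.13]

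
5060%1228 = 148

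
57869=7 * 8267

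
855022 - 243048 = 611974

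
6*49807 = 298842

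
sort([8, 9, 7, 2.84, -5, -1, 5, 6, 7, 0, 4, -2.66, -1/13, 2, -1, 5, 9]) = [-5, -2.66, -1, -1, -1/13, 0, 2, 2.84, 4, 5, 5, 6, 7, 7, 8, 9, 9]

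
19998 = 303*66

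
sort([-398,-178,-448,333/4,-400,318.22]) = [-448,-400,-398,-178,333/4,318.22]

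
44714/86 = 519 + 40/43 ≈ 519.93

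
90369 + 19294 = 109663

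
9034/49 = 184 + 18/49 ≈ 184.37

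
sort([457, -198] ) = [-198, 457] 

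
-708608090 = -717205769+8597679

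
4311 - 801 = 3510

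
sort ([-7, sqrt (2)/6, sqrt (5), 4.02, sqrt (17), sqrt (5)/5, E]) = [-7, sqrt (2)/6, sqrt (5)/5, sqrt (5), E, 4.02, sqrt (17)]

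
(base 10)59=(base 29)21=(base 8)73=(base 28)23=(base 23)2d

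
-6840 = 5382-12222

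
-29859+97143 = 67284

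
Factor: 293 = 293^1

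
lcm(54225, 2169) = 54225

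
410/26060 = 41/2606≈0.0157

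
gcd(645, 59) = 1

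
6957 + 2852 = 9809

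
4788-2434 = 2354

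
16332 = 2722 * 6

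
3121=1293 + 1828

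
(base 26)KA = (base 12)382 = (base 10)530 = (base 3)201122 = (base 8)1022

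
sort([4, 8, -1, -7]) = [-7, -1, 4, 8]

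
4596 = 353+4243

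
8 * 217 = 1736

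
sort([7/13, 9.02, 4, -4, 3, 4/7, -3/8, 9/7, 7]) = [-4, -3/8, 7/13, 4/7, 9/7, 3, 4, 7, 9.02]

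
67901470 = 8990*7553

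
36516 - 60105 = -23589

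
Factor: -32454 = -1 * 2^1 * 3^3 * 601^1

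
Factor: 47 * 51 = 3^1 * 17^1 * 47^1 = 2397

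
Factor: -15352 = -1*2^3*19^1*101^1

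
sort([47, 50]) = [47, 50]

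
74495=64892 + 9603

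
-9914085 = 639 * (-15515)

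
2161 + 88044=90205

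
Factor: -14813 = -1*14813^1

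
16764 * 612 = 10259568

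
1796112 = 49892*36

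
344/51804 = 86/12951 ≈ 0.00664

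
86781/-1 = -86781 = -86781.00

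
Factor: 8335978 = 2^1*7^2*85061^1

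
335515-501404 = -165889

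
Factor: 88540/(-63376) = -1*2^(-2)*5^1*17^(-1)*19^1 = -95/68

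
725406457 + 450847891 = 1176254348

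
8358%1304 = 534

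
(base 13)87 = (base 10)111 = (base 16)6f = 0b1101111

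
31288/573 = 54 + 346/573 ≈ 54.60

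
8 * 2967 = 23736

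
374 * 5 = 1870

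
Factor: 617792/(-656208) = -1*2^2*3^(-3)*31^(-1)*197^1 = -788/837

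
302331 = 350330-47999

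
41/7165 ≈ 0.00572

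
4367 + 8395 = 12762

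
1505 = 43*35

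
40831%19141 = 2549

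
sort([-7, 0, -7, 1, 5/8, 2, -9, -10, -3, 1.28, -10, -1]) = [-10, -10, -9, -7, -7, -3, -1, 0, 5/8, 1, 1.28, 2]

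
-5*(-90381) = 451905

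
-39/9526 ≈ -0.00409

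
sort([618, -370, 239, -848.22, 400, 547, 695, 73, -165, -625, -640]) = [-848.22, -640, -625, -370, -165, 73, 239, 400, 547, 618, 695]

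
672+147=819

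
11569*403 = 4662307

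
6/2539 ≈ 0.00236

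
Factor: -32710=-1*2^1*5^1*3271^1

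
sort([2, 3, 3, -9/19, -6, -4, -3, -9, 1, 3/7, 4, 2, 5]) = [-9, -6, -4, -3, -9/19, 3/7, 1, 2, 2, 3, 3, 4, 5]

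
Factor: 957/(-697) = -1*3^1*11^1*17^(-1)*29^1*41^(-1)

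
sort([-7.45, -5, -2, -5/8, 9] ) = [-7.45, -5, -2, -5/8, 9] 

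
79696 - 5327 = 74369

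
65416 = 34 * 1924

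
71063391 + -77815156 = -6751765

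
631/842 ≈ 0.749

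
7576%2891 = 1794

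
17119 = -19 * (-901)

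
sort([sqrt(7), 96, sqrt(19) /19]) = [sqrt(19) /19, sqrt(7), 96]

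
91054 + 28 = 91082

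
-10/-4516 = 5/2258 ≈ 0.00221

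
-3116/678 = -1558/339≈-4.60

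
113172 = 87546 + 25626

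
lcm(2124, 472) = 4248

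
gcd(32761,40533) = 1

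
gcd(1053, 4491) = 9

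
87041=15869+71172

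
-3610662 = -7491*482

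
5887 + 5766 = 11653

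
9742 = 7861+1881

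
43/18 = 2 + 7/18 ≈ 2.39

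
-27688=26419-54107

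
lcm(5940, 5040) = 166320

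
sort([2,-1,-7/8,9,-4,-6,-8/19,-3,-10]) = [-10,-6,-4,-3,-1,-7/8,-8/19,2,9]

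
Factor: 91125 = 3^6 * 5^3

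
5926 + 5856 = 11782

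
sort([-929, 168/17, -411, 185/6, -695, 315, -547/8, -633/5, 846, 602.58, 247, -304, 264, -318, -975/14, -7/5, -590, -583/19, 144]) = [-929, -695, -590, -411, -318, -304, -633/5, -975/14, -547/8, -583/19, -7/5, 168/17, 185/6, 144, 247, 264, 315, 602.58, 846]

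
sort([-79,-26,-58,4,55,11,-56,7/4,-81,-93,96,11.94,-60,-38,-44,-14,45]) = [-93,-81,-79,-60,-58,-56,-44,-38,-26,-14,7/4,4,11,11.94,45,55,96]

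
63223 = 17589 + 45634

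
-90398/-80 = 45199/40 ≈ 1129.98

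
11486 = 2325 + 9161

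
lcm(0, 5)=0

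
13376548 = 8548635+4827913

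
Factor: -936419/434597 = -1 * 11^2 * 71^1 * 109^1 * 434597^(-1)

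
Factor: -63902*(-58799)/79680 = 2^(-5)*3^(-1)*5^(-1)*13^1*83^(-1)*89^1*359^1*4523^1 = 1878686849/39840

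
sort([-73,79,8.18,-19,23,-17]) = [-73,-19,-17,8.18,23,79]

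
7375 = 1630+5745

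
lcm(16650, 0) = 0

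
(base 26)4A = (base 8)162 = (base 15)79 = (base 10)114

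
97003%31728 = 1819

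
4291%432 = 403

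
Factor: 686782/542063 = 2^1*343391^1*542063^(-1) 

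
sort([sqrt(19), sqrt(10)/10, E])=[sqrt(10)/10, E, sqrt(19)]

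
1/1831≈0.000546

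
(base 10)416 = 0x1a0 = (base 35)bv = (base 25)gg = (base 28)eo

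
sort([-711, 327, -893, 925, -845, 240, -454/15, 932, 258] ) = [-893, -845, -711, -454/15, 240, 258, 327, 925, 932] 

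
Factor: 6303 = 3^1 * 11^1 * 191^1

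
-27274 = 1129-28403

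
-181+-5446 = -5627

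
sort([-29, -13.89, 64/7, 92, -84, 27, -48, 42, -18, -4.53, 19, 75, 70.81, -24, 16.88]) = [-84, -48, -29, -24, -18, -13.89, -4.53, 64/7, 16.88, 19, 27, 42, 70.81, 75, 92]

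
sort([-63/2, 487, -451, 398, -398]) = [-451, -398, -63/2, 398, 487]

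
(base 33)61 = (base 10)199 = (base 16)c7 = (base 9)241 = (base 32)67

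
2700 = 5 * 540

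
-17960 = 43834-61794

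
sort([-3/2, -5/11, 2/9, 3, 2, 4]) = [-3/2, -5/11, 2/9, 2, 3, 4]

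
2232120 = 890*2508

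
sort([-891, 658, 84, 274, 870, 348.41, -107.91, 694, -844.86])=[-891, -844.86, -107.91, 84, 274, 348.41, 658, 694, 870]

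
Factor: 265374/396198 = 3^(-1)*11^(-1)*29^(-1)*641^1 = 641/957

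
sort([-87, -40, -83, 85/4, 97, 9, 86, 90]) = [-87, -83, -40, 9, 85/4, 86, 90, 97]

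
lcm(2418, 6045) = 12090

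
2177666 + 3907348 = 6085014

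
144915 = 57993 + 86922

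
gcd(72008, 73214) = 2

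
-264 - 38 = -302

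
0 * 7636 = 0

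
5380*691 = 3717580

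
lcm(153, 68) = 612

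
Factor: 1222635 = 3^1*5^1*81509^1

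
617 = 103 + 514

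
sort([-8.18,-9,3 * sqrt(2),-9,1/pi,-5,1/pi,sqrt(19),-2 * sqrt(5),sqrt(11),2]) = [-9,-9,-8.18,-5,-2 * sqrt(5),1/pi,1/pi,2,sqrt(11),3 * sqrt(2),sqrt(19)]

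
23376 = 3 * 7792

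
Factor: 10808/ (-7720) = -1 * 5^ (-1) * 7^1 = -7/5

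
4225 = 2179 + 2046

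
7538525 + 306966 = 7845491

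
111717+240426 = 352143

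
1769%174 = 29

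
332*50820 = 16872240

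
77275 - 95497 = -18222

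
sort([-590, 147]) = [-590, 147]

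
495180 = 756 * 655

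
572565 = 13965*41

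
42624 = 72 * 592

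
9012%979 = 201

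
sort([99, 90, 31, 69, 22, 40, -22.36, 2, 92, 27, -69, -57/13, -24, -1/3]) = [-69, -24, -22.36, -57/13, -1/3, 2, 22, 27, 31, 40, 69, 90, 92, 99]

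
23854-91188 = -67334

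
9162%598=192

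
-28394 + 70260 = 41866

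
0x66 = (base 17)60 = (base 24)46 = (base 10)102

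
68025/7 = 9717+6/7 ≈ 9717.86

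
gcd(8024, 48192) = 8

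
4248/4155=1416/1385 ≈ 1.02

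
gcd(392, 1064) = 56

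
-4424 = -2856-1568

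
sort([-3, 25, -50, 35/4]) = [-50, -3, 35/4, 25]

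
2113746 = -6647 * (-318)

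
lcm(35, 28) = 140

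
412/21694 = 206/10847 ≈ 0.0190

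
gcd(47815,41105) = 5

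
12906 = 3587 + 9319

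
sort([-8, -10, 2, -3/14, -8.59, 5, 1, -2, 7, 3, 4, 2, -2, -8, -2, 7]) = [-10, -8.59, -8, -8, -2, -2, -2, -3/14, 1, 2, 2, 3, 4, 5, 7, 7]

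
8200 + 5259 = 13459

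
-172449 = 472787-645236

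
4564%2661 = 1903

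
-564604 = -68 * 8303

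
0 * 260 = 0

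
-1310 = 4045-5355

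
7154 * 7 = 50078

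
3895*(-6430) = -25044850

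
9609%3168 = 105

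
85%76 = 9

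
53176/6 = 26588/3 ≈ 8862.67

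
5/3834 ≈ 0.00130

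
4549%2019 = 511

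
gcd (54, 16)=2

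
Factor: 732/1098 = 2^1*3^(-1) = 2/3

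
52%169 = 52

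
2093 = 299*7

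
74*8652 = 640248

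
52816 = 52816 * 1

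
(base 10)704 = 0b1011000000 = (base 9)862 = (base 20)1f4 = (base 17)277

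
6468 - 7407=-939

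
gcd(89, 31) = 1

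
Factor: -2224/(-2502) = 2^3*3^(-2) = 8/9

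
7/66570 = 1/9510 ≈ 0.000105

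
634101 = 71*8931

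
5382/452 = 11 + 205/226 ≈ 11.91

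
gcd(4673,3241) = 1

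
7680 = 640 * 12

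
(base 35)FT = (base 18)1CE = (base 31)HR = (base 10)554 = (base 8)1052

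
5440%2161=1118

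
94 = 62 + 32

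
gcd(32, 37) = 1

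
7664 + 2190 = 9854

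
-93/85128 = -31/28376≈-0.00109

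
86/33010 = 43/16505 ≈ 0.00261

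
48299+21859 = 70158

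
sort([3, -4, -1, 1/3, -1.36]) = [-4, -1.36, -1, 1/3, 3]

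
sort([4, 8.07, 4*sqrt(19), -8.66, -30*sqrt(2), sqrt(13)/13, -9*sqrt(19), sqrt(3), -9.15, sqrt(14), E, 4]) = [-30*sqrt(2), -9*sqrt(19), -9.15, -8.66, sqrt(13)/13, sqrt(3), E, sqrt(14), 4, 4, 8.07, 4*sqrt(19)]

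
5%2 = 1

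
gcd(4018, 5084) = 82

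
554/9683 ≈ 0.0572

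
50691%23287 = 4117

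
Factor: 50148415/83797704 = 2^(-3)*3^(-2)*5^1*29^(-1)*67^(-1)*293^1*599^(-1)*34231^1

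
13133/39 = 336 + 29/39 ≈ 336.74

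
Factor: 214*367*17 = 2^1*17^1*107^1*367^1 = 1335146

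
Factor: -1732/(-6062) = 2^1*7^(-1) = 2/7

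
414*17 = 7038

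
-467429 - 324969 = -792398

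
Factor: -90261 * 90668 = -1 * 2^2 * 3^3 * 19^1 * 1193^1 * 3343^1 = -8183784348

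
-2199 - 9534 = -11733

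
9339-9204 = 135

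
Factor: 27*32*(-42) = -1*2^6*3^4*7^1 = -36288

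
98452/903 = 109 + 25/903 ≈ 109.03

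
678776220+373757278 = 1052533498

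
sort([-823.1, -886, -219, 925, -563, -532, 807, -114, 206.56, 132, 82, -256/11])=[-886, -823.1, -563, -532, -219, -114, -256/11, 82, 132, 206.56, 807, 925]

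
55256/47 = 1175 + 31/47 ≈ 1175.66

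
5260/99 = 53+13/99 ≈ 53.13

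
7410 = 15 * 494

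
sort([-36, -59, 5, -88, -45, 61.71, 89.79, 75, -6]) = [-88, -59, -45, -36, -6, 5, 61.71, 75, 89.79]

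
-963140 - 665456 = -1628596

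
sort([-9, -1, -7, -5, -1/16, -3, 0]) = [-9, -7, -5, -3, -1, -1/16, 0]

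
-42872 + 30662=-12210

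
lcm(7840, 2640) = 258720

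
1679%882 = 797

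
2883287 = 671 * 4297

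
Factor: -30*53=-1*2^1*3^1*5^1*53^1=-1590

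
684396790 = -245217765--929614555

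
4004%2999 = 1005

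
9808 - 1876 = 7932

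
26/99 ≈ 0.263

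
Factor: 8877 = 3^1*11^1*269^1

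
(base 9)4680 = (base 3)11202200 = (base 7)13062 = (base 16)d92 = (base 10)3474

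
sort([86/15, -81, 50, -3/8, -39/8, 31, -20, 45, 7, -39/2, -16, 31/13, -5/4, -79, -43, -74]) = [-81, -79, -74, -43, -20, -39/2, -16, -39/8, -5/4, -3/8, 31/13, 86/15, 7, 31, 45, 50]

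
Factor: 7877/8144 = 2^(-4) * 509^(-1) * 7877^1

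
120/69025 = 24/13805 ≈ 0.00174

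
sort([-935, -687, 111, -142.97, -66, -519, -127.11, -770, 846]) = [-935, -770, -687, -519, -142.97, -127.11, -66, 111, 846]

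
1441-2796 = -1355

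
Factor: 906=2^1*3^1*151^1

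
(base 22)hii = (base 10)8642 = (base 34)7g6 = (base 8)20702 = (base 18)18c2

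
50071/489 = 102 + 193/489 ≈ 102.39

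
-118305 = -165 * 717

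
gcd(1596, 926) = 2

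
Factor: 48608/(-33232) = -1*2^1*7^2*67^(-1) = -98/67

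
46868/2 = 23434 = 23434.00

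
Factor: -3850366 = -1*2^1*13^1*148091^1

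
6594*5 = 32970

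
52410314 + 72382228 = 124792542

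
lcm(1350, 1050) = 9450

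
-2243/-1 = 2243 = 2243.00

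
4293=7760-3467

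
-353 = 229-582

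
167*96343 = 16089281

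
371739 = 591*629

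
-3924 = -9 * 436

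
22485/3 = 7495 = 7495.00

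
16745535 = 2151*7785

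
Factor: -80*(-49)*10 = 2^5*5^2*7^2 = 39200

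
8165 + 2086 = 10251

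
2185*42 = 91770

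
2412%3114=2412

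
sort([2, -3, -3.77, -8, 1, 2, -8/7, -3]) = [-8, -3.77, -3, -3, -8/7, 1, 2, 2]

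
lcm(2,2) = 2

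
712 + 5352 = 6064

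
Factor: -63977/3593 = -1*3593^(-1)*63977^1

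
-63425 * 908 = -57589900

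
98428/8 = 12303 + 1/2 = 12303.50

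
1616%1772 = 1616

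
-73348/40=-18337/10=-1833.70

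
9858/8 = 4929/4 = 1232.25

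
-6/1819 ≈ -0.00330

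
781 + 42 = 823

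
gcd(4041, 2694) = 1347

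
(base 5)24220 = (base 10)1810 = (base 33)1ls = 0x712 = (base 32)1oi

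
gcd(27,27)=27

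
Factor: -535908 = -1 * 2^2 * 3^1 * 17^1 * 37^1 * 71^1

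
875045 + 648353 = 1523398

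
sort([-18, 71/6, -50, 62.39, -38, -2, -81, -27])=[-81, -50, -38, -27, -18, -2, 71/6, 62.39]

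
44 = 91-47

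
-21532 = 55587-77119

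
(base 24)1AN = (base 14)43D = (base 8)1507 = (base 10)839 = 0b1101000111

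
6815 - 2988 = 3827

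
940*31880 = 29967200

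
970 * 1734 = 1681980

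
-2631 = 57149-59780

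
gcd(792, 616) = 88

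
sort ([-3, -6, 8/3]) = [-6, -3, 8/3]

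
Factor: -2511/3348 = -1 * 2^(-2) * 3^1 = -3/4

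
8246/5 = 1649 + 1/5 = 1649.20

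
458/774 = 229/387 ≈ 0.592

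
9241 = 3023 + 6218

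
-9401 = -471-8930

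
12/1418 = 6/709 ≈ 0.00846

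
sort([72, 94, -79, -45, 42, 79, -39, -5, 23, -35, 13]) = [-79, -45, -39, -35, -5, 13, 23, 42, 72, 79, 94]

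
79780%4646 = 798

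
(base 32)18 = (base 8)50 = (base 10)40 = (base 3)1111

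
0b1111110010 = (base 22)21k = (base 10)1010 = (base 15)475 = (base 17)387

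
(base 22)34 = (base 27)2g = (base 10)70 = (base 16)46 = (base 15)4a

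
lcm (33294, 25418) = 2363874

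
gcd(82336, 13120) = 32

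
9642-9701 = -59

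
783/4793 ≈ 0.163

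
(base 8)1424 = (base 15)378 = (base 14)404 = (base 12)558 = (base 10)788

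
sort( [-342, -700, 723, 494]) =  [-700, -342, 494, 723]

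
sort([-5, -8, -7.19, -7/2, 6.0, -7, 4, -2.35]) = [-8, -7.19, -7, -5, -7/2, -2.35, 4, 6.0]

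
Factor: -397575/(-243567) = 3^(-1)*5^2*19^1*97^(-1) = 475/291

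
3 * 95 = 285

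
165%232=165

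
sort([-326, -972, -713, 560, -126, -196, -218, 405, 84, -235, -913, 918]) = [-972, -913, -713, -326, -235, -218, -196, -126, 84, 405, 560, 918]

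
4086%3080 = 1006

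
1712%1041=671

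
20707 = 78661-57954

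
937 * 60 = 56220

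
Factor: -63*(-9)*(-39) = -1*3^5*7^1*13^1 = -22113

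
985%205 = 165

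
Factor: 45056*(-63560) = -1*2^15*5^1*7^1*11^1*227^1 = -2863759360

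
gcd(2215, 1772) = 443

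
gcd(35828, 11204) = 4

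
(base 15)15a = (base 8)466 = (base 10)310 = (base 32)9m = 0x136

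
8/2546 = 4/1273 ≈ 0.00314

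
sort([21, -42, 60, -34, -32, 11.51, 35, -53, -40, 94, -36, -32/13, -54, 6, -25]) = [-54, -53, -42, -40, -36, -34, -32, -25, -32/13, 6, 11.51, 21, 35, 60, 94]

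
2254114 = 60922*37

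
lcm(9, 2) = 18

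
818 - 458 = 360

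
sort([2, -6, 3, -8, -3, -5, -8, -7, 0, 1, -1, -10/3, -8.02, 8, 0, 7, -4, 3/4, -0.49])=[-8.02, -8, -8, -7, -6, -5, -4, -10/3, -3, -1, -0.49, 0, 0, 3/4, 1, 2, 3, 7, 8]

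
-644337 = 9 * (-71593)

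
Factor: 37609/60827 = 11^1 * 263^1 * 4679^(-1) = 2893/4679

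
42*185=7770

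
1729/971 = 1 + 758/971 ≈ 1.78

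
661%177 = 130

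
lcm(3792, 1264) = 3792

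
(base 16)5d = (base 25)3i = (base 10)93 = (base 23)41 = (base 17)58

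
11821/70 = 168 + 61/70 ≈ 168.87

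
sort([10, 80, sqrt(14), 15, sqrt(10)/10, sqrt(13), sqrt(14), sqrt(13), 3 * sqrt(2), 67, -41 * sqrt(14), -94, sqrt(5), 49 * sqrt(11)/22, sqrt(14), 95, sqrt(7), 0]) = [-41 * sqrt(14), -94, 0, sqrt(10)/10, sqrt(5), sqrt(7), sqrt(13), sqrt(13), sqrt(14), sqrt(14), sqrt(14), 3 * sqrt(2), 49 * sqrt(11)/22, 10, 15, 67, 80, 95]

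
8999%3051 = 2897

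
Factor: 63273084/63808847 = 2^2 * 3^1 * 7^1 * 241^(-1) * 251^1 * 271^(-1) * 977^(-1) * 3001^1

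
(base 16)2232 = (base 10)8754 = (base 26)coi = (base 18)1906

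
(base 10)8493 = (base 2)10000100101101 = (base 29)a2p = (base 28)an9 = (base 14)3149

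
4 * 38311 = 153244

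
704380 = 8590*82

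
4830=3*1610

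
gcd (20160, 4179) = 21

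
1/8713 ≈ 0.000115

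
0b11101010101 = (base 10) 1877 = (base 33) 1nt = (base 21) 458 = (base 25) 302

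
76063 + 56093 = 132156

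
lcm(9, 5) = 45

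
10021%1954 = 251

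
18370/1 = 18370 = 18370.00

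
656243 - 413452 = 242791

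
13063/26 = 502 + 11/26 ≈ 502.42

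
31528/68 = 7882/17≈463.65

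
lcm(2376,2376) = 2376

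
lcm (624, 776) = 60528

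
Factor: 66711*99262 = 2^1*3^1*31^1*37^1*601^1*1601^1 = 6621867282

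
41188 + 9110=50298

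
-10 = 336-346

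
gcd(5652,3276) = 36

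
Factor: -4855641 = -1 * 3^1 * 7^1 * 59^1 * 3919^1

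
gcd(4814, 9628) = 4814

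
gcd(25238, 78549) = 1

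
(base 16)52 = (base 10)82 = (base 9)101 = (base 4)1102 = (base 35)2c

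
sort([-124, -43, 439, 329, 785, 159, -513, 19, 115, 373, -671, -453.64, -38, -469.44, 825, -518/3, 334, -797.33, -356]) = [-797.33, -671, -513, -469.44, -453.64, -356, -518/3, -124, -43, -38, 19, 115, 159, 329, 334, 373, 439, 785, 825]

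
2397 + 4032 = 6429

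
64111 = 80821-16710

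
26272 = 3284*8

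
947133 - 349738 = 597395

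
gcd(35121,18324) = 1527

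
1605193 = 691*2323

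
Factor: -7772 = -1*2^2*29^1*67^1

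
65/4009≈0.0162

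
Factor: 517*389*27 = 3^3*11^1*47^1*389^1 = 5430051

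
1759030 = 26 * 67655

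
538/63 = 8+34/63 ≈ 8.54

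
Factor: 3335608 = 2^3*53^1*7867^1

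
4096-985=3111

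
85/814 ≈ 0.104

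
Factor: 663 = 3^1 * 13^1 * 17^1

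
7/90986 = 1/12998 ≈ 0.0000769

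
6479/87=74+41/87 ≈ 74.47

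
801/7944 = 267/2648 ≈ 0.101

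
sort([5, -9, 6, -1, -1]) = [-9, -1, -1, 5, 6]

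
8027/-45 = -178 - 17/45 ≈ -178.38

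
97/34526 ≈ 0.00281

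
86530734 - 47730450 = 38800284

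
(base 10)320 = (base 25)ck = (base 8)500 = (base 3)102212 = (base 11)271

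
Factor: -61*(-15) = 3^1*5^1*61^1 = 915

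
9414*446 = 4198644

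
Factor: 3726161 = 23^1*162007^1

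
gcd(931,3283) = 49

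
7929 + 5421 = 13350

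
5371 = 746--4625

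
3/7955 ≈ 0.000377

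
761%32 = 25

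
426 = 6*71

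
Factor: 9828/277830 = 2^1 * 3^(-1) * 5^(-1) * 7^(-2) * 13^1 = 26/735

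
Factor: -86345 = -1*5^1*7^1*2467^1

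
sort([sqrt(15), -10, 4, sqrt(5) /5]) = [-10, sqrt(5) /5, sqrt(15), 4]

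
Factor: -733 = -1 * 733^1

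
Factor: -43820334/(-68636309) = 2^1 * 3^2 * 7^(-2) * 29^1 * 47^(-1) * 127^1 * 661^1 * 29803^(-1)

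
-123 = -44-79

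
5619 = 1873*3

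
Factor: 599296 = 2^8 * 2341^1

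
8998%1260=178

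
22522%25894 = 22522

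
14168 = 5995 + 8173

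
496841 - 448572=48269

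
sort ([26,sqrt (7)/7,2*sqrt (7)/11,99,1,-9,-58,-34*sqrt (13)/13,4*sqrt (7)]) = [-58,-34*sqrt (13)/13,-9,sqrt (7)/7,2*sqrt (7)/11,1,4*sqrt (7),26,99]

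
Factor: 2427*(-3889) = -1*3^1*809^1*3889^1 = -9438603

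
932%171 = 77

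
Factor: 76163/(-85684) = -1*2^(-2)*31^(-1)*691^(-1)*76163^1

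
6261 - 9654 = -3393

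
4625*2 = 9250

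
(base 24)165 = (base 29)p0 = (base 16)2d5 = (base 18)245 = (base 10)725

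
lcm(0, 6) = 0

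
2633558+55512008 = 58145566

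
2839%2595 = 244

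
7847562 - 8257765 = -410203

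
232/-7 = -33 - 1/7 ≈ -33.14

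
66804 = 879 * 76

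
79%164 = 79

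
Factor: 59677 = 83^1*719^1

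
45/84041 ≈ 0.000535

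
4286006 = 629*6814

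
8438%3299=1840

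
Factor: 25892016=2^4*3^1*67^1*83^1*97^1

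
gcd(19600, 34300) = 4900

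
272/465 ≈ 0.585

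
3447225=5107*675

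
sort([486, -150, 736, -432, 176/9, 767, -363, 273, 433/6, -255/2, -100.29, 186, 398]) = [-432, -363, -150, -255/2, -100.29, 176/9, 433/6, 186, 273, 398, 486, 736, 767]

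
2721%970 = 781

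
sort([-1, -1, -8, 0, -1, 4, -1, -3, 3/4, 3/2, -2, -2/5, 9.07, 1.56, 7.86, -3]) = [-8, -3, -3, -2, -1, -1, -1, -1, -2/5, 0, 3/4, 3/2, 1.56, 4, 7.86, 9.07]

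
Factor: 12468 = 2^2 * 3^1 * 1039^1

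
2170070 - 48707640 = -46537570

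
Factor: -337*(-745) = 5^1*149^1*337^1 = 251065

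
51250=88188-36938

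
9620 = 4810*2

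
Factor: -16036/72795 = -1*2^2*3^(-1)*5^(-1)*19^1*23^(-1) = -76/345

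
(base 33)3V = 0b10000010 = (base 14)94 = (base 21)64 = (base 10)130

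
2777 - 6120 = -3343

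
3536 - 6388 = -2852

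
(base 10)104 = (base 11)95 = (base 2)1101000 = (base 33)35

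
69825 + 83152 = 152977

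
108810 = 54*2015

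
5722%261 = 241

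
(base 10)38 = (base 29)19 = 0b100110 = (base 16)26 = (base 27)1b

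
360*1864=671040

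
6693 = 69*97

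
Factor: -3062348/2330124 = -1*3^ (-1)*277^ (-1)*701^ (-1)*765587^1 = -765587/582531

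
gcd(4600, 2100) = 100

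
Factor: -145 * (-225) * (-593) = -1 * 3^2 * 5^3 * 29^1 * 593^1 = -19346625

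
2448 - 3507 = -1059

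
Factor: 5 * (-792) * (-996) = 2^5 * 3^3 * 5^1 * 11^1 * 83^1 = 3944160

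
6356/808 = 1589/202 ≈ 7.87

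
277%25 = 2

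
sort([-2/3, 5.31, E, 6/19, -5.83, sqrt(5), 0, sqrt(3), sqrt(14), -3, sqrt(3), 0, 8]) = [-5.83, -3, -2/3, 0, 0, 6/19, sqrt(3), sqrt(3), sqrt(5), E, sqrt(14), 5.31, 8]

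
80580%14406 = 8550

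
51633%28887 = 22746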